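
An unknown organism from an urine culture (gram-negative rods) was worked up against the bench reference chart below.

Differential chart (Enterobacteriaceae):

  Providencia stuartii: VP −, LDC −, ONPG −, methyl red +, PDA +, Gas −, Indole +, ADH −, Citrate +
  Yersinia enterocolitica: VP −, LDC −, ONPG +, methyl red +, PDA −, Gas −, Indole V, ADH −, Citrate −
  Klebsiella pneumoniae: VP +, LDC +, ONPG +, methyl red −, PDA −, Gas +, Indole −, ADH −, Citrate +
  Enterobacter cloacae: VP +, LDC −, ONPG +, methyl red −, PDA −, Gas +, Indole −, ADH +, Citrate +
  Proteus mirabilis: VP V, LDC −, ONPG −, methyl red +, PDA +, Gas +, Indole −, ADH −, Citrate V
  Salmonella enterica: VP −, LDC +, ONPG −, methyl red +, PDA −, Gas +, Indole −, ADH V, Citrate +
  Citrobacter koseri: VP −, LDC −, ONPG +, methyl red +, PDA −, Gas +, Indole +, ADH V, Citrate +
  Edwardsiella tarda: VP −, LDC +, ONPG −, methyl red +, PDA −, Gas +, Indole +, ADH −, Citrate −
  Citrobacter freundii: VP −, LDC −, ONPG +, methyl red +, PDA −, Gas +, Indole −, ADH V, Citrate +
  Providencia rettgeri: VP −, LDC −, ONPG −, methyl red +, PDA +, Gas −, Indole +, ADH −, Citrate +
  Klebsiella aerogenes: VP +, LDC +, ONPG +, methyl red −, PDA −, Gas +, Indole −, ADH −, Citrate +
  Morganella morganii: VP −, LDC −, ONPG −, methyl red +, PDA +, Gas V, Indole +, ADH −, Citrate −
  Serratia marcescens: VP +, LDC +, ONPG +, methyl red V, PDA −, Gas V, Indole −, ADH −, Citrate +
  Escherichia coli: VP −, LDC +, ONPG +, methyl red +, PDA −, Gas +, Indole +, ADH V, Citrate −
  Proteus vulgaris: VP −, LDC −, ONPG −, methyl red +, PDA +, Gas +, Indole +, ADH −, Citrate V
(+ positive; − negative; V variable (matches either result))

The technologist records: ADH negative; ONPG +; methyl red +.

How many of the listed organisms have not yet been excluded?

5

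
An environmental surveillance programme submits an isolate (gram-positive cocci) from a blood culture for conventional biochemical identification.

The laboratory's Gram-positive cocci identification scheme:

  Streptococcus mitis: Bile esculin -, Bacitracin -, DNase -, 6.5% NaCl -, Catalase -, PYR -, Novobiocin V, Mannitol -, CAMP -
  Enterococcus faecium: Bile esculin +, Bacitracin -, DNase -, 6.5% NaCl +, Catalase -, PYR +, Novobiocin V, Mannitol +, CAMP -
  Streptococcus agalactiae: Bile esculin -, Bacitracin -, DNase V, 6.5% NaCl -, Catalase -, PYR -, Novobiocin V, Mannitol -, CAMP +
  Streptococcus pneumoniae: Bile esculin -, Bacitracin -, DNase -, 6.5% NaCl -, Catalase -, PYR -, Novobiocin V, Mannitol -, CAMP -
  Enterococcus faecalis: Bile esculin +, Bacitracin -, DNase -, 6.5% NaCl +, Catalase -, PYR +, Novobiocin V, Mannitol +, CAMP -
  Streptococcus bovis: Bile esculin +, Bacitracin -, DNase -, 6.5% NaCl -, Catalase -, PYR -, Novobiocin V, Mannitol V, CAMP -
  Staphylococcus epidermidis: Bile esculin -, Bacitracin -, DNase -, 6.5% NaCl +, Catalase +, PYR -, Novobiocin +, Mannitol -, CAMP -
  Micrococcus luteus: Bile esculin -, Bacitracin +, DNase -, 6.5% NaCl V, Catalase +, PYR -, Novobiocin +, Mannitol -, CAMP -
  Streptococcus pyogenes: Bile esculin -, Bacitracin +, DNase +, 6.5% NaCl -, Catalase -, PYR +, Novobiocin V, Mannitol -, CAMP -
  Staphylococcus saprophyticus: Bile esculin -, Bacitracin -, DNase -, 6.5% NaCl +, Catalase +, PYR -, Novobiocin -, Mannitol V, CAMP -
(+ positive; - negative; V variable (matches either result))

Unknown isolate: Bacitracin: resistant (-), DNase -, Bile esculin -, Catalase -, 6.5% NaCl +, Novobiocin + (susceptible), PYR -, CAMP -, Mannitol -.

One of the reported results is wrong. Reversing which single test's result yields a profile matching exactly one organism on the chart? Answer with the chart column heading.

Catalase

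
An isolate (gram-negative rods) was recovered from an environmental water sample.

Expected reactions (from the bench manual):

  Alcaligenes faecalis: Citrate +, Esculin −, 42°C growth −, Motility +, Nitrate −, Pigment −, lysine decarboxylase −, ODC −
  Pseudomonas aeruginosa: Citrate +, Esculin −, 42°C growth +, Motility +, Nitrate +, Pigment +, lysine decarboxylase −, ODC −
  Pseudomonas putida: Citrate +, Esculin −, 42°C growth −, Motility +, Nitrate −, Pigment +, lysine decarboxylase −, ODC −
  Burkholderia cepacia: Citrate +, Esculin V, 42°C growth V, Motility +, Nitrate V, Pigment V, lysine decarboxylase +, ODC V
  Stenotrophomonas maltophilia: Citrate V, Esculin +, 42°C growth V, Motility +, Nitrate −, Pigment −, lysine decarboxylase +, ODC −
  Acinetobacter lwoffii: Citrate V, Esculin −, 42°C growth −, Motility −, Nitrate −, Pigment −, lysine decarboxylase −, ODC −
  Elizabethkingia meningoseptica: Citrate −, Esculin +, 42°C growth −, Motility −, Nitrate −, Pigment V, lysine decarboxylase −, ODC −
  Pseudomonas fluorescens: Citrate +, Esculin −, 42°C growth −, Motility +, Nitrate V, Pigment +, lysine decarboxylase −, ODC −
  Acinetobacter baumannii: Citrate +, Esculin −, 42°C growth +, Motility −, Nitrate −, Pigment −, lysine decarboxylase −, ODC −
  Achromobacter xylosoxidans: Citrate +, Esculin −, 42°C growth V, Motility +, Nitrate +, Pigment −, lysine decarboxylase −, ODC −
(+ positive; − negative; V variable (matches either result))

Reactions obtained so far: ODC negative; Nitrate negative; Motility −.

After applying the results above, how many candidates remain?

3

Motility −: excludes 7 organisms — 3 left.
Nitrate −: all 3 remaining candidates are consistent.
ODC −: all 3 remaining candidates are consistent.
Still consistent: Acinetobacter baumannii, Acinetobacter lwoffii, Elizabethkingia meningoseptica.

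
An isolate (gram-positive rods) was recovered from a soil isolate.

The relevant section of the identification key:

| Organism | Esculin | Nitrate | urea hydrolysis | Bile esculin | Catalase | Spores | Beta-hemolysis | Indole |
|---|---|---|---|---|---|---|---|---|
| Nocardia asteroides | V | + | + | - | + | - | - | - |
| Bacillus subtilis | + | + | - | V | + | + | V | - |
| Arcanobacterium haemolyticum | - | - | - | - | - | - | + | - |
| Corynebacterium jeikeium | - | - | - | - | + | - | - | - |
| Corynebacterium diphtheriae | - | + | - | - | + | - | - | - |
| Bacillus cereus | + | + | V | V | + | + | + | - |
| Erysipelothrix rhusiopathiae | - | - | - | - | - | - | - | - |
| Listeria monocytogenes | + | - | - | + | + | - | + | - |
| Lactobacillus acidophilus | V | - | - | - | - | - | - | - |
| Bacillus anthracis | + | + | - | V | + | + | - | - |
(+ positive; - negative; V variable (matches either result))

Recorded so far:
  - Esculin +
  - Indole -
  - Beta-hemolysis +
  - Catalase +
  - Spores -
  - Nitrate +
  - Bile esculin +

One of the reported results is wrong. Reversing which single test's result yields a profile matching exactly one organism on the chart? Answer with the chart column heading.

Nitrate

As reported, no row in the chart matches all 7 reactions.
Reversing Esculin → still no organism matches.
Reversing Nitrate (to -) → unique match: Listeria monocytogenes.
Reversing Beta-hemolysis → still no organism matches.
Reversing Bile esculin → still no organism matches.
Reversing Catalase → still no organism matches.
Reversing Indole → still no organism matches.
Reversing Spores → 2 organisms match (not unique).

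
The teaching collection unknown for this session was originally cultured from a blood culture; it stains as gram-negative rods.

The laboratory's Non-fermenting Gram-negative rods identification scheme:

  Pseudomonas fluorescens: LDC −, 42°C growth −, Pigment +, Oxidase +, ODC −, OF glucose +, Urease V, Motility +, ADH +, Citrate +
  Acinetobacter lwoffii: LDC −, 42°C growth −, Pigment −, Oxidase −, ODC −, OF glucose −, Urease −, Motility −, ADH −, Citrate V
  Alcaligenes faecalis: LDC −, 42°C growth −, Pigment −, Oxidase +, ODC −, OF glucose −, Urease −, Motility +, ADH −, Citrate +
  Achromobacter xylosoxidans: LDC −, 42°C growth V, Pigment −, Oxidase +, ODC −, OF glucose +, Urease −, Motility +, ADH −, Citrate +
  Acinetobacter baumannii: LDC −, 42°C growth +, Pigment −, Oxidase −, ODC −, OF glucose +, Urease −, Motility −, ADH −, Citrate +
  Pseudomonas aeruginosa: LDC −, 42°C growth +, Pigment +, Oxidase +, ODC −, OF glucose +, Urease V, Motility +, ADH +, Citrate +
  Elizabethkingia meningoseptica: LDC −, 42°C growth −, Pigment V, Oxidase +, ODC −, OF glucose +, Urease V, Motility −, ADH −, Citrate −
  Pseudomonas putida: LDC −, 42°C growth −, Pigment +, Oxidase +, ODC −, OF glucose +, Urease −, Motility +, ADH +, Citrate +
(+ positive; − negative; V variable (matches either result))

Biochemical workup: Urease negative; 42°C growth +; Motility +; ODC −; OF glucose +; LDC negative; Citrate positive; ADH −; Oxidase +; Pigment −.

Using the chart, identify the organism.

Pigment −: excludes Pseudomonas fluorescens, Pseudomonas aeruginosa, Pseudomonas putida — 5 left.
ODC −: all 5 remaining candidates are consistent.
Oxidase +: excludes Acinetobacter lwoffii, Acinetobacter baumannii — 3 left.
Urease −: all 3 remaining candidates are consistent.
Motility +: excludes Elizabethkingia meningoseptica — 2 left.
Citrate +: all 2 remaining candidates are consistent.
ADH −: all 2 remaining candidates are consistent.
LDC −: all 2 remaining candidates are consistent.
OF glucose +: excludes Alcaligenes faecalis — 1 left.
42°C growth +: the one remaining candidate is consistent.

Achromobacter xylosoxidans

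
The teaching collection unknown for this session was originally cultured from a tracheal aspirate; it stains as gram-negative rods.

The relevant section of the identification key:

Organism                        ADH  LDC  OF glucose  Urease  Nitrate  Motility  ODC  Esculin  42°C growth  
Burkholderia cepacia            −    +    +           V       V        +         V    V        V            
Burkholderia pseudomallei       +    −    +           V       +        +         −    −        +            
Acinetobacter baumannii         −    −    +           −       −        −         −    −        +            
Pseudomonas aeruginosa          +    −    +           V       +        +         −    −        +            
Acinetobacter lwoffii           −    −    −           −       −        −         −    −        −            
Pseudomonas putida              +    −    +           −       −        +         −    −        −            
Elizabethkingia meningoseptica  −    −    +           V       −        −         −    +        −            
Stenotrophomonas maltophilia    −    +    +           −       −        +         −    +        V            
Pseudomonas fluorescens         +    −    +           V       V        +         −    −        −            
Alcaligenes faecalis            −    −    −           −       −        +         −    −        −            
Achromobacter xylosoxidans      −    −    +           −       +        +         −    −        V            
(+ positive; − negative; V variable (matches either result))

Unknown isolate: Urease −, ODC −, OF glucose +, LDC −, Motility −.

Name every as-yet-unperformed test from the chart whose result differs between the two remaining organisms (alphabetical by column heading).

Urease −: all 11 remaining candidates are consistent.
Motility −: excludes 8 organisms — 3 left.
ODC −: all 3 remaining candidates are consistent.
LDC −: all 3 remaining candidates are consistent.
OF glucose +: excludes Acinetobacter lwoffii — 2 left.
Two candidates remain: Acinetobacter baumannii and Elizabethkingia meningoseptica.
  ADH: − vs − — same for both, does not separate.
  Nitrate: − vs − — same for both, does not separate.
  Esculin: Acinetobacter baumannii −, Elizabethkingia meningoseptica + — discriminates.
  42°C growth: Acinetobacter baumannii +, Elizabethkingia meningoseptica − — discriminates.

42°C growth, Esculin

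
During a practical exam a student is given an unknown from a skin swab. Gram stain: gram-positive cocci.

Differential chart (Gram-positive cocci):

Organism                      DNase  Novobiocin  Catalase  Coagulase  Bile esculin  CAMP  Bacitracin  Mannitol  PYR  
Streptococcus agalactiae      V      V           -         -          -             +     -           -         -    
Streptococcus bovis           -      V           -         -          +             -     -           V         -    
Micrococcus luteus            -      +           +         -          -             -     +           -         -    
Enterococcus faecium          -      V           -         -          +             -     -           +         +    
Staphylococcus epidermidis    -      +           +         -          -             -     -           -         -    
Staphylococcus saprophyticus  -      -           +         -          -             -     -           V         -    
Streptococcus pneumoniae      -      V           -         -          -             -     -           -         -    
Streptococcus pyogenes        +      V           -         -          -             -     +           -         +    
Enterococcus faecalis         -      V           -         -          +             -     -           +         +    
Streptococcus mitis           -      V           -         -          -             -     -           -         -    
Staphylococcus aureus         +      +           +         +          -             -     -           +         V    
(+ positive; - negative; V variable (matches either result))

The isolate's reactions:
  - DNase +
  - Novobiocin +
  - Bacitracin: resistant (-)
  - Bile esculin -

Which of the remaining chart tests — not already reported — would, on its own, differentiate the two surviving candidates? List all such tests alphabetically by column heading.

CAMP, Catalase, Coagulase, Mannitol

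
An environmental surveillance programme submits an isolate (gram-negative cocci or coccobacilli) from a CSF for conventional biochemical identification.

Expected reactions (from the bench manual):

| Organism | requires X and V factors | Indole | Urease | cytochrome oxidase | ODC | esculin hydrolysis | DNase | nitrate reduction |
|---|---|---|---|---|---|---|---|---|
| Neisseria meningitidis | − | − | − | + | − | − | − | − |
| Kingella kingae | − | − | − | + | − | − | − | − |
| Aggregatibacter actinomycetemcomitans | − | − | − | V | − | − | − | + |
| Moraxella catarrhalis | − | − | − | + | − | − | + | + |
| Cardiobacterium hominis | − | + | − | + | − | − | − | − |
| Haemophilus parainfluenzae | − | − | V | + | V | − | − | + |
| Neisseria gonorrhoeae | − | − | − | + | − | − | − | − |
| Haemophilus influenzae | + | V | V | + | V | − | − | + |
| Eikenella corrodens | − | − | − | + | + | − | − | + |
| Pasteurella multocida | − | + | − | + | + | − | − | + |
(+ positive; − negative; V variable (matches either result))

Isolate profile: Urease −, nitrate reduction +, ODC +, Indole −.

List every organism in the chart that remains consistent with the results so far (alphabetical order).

Eikenella corrodens, Haemophilus influenzae, Haemophilus parainfluenzae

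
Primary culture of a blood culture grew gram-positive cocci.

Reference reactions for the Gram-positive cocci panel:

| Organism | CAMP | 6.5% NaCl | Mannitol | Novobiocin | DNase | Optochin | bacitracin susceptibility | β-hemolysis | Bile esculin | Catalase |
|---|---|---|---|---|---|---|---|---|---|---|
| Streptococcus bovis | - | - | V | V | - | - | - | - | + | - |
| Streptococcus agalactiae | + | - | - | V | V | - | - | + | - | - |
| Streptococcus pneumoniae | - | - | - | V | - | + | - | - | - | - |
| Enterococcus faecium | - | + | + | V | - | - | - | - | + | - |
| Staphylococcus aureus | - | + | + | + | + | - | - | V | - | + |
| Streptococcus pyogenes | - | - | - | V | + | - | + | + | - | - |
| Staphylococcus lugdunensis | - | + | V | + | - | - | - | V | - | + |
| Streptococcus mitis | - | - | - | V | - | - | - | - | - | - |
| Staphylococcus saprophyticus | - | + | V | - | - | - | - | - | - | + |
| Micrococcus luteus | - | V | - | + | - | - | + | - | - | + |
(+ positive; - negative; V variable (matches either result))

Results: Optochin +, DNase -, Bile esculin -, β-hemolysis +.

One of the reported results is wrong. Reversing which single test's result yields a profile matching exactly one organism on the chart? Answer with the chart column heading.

β-hemolysis

As reported, no row in the chart matches all 4 reactions.
Reversing Optochin → 2 organisms match (not unique).
Reversing Bile esculin → still no organism matches.
Reversing DNase → still no organism matches.
Reversing β-hemolysis (to -) → unique match: Streptococcus pneumoniae.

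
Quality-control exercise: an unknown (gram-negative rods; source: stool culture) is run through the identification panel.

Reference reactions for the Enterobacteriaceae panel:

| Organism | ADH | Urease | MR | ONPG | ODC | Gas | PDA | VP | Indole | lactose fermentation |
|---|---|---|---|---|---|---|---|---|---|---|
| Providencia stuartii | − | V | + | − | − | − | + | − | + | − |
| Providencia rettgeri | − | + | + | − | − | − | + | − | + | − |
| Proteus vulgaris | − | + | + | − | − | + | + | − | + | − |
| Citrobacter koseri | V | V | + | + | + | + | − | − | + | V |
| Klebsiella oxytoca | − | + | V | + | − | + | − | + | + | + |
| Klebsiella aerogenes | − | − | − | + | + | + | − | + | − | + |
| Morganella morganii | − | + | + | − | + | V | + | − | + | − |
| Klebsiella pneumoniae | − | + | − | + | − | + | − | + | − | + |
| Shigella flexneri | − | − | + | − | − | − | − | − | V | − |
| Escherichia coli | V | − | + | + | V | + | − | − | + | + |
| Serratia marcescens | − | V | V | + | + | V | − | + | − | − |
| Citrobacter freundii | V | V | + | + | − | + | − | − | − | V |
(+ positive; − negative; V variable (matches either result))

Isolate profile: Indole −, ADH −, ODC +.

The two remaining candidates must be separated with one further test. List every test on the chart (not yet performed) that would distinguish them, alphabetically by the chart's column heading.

lactose fermentation

Indole −: excludes 7 organisms — 5 left.
ADH −: all 5 remaining candidates are consistent.
ODC +: excludes Klebsiella pneumoniae, Shigella flexneri, Citrobacter freundii — 2 left.
Two candidates remain: Klebsiella aerogenes and Serratia marcescens.
  Urease: − vs V — variable for at least one, does not separate.
  MR: − vs V — variable for at least one, does not separate.
  ONPG: + vs + — same for both, does not separate.
  Gas: + vs V — variable for at least one, does not separate.
  PDA: − vs − — same for both, does not separate.
  VP: + vs + — same for both, does not separate.
  lactose fermentation: Klebsiella aerogenes +, Serratia marcescens − — discriminates.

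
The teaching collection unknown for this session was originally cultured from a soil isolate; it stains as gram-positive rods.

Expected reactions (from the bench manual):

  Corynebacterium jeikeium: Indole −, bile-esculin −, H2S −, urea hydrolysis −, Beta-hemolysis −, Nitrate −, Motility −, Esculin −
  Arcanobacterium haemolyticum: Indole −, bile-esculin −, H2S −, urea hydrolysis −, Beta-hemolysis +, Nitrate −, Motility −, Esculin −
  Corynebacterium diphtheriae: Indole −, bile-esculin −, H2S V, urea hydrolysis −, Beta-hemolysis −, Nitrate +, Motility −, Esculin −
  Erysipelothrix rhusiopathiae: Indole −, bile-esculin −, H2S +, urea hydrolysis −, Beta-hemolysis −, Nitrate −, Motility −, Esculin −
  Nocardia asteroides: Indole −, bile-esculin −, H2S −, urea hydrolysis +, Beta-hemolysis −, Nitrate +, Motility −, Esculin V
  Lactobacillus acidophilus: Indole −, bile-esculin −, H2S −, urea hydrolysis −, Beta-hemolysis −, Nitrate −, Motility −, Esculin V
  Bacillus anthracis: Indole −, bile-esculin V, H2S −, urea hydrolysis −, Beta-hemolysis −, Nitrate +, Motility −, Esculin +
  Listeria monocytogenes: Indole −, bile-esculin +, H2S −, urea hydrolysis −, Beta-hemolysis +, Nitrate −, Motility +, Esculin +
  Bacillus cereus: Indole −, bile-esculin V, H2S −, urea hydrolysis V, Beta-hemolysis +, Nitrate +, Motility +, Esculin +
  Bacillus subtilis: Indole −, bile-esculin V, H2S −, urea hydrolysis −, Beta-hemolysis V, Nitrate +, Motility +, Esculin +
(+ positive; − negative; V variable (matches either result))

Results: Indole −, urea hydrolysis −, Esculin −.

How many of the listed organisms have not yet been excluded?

urea hydrolysis −: excludes Nocardia asteroides — 9 left.
Indole −: all 9 remaining candidates are consistent.
Esculin −: excludes Bacillus anthracis, Listeria monocytogenes, Bacillus cereus, Bacillus subtilis — 5 left.
Still consistent: Arcanobacterium haemolyticum, Corynebacterium diphtheriae, Corynebacterium jeikeium, Erysipelothrix rhusiopathiae, Lactobacillus acidophilus.

5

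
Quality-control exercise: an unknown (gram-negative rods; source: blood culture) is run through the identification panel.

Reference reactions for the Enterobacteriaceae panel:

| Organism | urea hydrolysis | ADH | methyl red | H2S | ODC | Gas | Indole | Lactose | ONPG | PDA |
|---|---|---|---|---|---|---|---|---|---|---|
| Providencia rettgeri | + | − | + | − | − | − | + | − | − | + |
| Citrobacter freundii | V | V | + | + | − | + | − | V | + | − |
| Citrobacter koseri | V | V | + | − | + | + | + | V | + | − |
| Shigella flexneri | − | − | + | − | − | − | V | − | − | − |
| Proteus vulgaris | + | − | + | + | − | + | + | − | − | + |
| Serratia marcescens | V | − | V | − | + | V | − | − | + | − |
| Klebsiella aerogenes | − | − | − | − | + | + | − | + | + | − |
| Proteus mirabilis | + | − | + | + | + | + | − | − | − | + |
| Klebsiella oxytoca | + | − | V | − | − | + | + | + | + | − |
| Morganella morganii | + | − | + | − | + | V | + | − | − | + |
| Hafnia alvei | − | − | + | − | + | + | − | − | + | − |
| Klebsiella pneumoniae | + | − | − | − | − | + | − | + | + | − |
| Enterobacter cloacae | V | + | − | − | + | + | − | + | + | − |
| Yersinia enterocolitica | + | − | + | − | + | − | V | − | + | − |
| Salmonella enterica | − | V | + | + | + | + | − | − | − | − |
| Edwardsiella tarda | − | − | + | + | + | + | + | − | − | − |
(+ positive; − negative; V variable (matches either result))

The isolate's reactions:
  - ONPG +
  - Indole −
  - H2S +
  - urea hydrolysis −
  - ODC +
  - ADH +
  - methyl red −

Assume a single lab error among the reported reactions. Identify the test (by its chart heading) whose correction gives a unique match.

As reported, no row in the chart matches all 7 reactions.
Reversing Indole → still no organism matches.
Reversing ADH → still no organism matches.
Reversing ODC → still no organism matches.
Reversing ONPG → still no organism matches.
Reversing H2S (to −) → unique match: Enterobacter cloacae.
Reversing methyl red → still no organism matches.
Reversing urea hydrolysis → still no organism matches.

H2S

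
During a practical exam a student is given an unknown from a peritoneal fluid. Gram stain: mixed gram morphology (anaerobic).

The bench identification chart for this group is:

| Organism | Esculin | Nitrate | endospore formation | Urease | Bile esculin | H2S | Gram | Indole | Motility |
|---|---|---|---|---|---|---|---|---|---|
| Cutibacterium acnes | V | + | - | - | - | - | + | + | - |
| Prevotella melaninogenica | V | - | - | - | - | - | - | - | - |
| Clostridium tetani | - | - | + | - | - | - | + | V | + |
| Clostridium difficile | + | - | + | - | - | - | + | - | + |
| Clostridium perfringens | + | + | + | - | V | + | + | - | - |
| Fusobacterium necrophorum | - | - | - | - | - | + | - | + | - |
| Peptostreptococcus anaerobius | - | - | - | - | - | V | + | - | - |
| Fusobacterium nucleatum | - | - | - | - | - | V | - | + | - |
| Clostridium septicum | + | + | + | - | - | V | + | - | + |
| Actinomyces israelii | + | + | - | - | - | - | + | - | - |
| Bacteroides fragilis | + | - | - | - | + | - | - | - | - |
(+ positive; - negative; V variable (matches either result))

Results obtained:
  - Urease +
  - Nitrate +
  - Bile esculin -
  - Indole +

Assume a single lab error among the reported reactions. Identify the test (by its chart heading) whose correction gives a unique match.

Urease

As reported, no row in the chart matches all 4 reactions.
Reversing Indole → still no organism matches.
Reversing Nitrate → still no organism matches.
Reversing Bile esculin → still no organism matches.
Reversing Urease (to -) → unique match: Cutibacterium acnes.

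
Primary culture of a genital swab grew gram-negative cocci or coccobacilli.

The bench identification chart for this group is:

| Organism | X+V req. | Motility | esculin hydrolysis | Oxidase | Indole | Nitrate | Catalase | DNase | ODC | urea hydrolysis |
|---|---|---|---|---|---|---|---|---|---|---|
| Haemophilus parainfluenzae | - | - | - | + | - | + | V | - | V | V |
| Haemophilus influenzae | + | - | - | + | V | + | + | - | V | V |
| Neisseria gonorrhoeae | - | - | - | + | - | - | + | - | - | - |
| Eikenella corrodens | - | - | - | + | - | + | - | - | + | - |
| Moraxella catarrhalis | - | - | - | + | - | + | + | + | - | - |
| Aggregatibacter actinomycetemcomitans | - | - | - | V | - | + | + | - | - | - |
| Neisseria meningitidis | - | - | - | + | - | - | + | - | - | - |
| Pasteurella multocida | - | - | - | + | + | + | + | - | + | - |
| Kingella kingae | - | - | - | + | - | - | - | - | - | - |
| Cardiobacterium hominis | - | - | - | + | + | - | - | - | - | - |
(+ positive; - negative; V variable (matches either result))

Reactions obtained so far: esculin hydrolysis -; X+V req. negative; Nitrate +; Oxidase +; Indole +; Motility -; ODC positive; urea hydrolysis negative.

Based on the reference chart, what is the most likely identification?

esculin hydrolysis -: all 10 remaining candidates are consistent.
Nitrate +: excludes Neisseria gonorrhoeae, Neisseria meningitidis, Kingella kingae, Cardiobacterium hominis — 6 left.
urea hydrolysis -: all 6 remaining candidates are consistent.
Motility -: all 6 remaining candidates are consistent.
Oxidase +: all 6 remaining candidates are consistent.
Indole +: excludes Haemophilus parainfluenzae, Eikenella corrodens, Moraxella catarrhalis, Aggregatibacter actinomycetemcomitans — 2 left.
ODC +: all 2 remaining candidates are consistent.
X+V req. -: excludes Haemophilus influenzae — 1 left.

Pasteurella multocida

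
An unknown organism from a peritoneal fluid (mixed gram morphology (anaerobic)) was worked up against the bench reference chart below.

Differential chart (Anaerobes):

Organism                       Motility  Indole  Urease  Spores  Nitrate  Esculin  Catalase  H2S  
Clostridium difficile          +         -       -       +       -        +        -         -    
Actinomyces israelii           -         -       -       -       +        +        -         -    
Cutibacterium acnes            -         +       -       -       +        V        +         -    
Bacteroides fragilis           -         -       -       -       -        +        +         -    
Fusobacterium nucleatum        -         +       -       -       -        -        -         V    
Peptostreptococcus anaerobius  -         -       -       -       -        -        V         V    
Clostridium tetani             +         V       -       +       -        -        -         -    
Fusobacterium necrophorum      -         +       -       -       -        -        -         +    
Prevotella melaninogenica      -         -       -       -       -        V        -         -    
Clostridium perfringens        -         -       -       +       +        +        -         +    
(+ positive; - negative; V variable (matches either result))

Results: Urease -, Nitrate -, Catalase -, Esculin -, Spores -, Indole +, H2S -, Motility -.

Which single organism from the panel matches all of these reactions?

Esculin -: excludes Clostridium difficile, Actinomyces israelii, Bacteroides fragilis, Clostridium perfringens — 6 left.
Spores -: excludes Clostridium tetani — 5 left.
Catalase -: excludes Cutibacterium acnes — 4 left.
Urease -: all 4 remaining candidates are consistent.
Indole +: excludes Peptostreptococcus anaerobius, Prevotella melaninogenica — 2 left.
H2S -: excludes Fusobacterium necrophorum — 1 left.
Motility -: the one remaining candidate is consistent.
Nitrate -: the one remaining candidate is consistent.

Fusobacterium nucleatum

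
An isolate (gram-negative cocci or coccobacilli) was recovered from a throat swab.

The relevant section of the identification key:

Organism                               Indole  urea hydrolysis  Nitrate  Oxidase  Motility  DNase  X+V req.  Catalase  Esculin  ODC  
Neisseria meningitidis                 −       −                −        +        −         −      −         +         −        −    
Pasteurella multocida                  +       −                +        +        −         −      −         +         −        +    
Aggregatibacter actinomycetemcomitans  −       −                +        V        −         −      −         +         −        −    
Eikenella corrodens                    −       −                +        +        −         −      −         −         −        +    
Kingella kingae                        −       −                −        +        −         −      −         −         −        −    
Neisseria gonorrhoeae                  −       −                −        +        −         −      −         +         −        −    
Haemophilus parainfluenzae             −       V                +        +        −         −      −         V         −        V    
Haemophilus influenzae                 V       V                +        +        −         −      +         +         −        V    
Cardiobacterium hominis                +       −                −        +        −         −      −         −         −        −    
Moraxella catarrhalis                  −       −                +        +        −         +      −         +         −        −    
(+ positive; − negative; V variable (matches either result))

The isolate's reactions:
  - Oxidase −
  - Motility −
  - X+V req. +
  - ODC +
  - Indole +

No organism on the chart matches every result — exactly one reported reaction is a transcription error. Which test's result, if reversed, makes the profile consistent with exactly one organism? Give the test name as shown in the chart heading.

As reported, no row in the chart matches all 5 reactions.
Reversing X+V req. → still no organism matches.
Reversing Indole → still no organism matches.
Reversing Oxidase (to +) → unique match: Haemophilus influenzae.
Reversing Motility → still no organism matches.
Reversing ODC → still no organism matches.

Oxidase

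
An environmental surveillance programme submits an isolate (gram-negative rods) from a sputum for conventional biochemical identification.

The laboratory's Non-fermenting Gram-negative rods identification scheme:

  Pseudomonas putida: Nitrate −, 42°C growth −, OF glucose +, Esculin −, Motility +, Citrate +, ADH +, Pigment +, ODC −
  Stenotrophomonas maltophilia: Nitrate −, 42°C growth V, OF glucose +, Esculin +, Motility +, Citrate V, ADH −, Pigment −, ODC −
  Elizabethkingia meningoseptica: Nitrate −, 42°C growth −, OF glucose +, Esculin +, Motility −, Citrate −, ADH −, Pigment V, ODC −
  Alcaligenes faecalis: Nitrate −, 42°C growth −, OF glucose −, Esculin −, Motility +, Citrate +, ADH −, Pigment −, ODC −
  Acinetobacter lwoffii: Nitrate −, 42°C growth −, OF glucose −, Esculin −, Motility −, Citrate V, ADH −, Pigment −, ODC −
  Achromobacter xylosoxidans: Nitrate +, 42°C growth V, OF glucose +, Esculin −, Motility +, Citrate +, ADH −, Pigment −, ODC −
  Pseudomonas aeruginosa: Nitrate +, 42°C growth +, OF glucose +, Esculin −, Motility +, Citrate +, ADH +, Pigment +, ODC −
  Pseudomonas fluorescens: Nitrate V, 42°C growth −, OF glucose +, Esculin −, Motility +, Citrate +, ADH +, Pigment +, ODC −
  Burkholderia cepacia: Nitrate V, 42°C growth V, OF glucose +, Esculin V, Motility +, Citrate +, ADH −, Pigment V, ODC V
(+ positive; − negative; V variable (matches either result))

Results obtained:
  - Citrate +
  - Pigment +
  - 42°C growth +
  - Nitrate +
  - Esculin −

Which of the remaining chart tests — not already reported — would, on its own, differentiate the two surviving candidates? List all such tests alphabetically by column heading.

ADH

Pigment +: excludes Stenotrophomonas maltophilia, Alcaligenes faecalis, Acinetobacter lwoffii, Achromobacter xylosoxidans — 5 left.
Esculin −: excludes Elizabethkingia meningoseptica — 4 left.
Citrate +: all 4 remaining candidates are consistent.
Nitrate +: excludes Pseudomonas putida — 3 left.
42°C growth +: excludes Pseudomonas fluorescens — 2 left.
Two candidates remain: Burkholderia cepacia and Pseudomonas aeruginosa.
  OF glucose: + vs + — same for both, does not separate.
  Motility: + vs + — same for both, does not separate.
  ADH: Burkholderia cepacia −, Pseudomonas aeruginosa + — discriminates.
  ODC: V vs − — variable for at least one, does not separate.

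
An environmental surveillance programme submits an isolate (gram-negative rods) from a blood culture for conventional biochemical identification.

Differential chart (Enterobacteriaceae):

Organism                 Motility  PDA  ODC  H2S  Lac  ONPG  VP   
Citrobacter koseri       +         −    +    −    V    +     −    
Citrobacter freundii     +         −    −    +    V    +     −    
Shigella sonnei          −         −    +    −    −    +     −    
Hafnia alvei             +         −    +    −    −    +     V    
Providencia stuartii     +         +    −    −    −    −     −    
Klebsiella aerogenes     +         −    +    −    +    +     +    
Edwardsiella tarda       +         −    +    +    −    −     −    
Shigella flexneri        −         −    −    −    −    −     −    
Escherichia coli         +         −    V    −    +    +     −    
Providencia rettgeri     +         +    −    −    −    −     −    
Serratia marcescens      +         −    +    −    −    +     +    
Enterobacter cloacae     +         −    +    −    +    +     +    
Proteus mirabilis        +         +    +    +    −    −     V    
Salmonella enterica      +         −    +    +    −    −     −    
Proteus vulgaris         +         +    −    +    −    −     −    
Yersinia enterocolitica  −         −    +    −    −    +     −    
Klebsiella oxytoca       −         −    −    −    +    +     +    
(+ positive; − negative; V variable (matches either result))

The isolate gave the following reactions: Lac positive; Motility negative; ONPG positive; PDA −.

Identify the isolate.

Klebsiella oxytoca

ONPG +: excludes 7 organisms — 10 left.
PDA −: all 10 remaining candidates are consistent.
Motility −: excludes 7 organisms — 3 left.
Lac +: excludes Shigella sonnei, Yersinia enterocolitica — 1 left.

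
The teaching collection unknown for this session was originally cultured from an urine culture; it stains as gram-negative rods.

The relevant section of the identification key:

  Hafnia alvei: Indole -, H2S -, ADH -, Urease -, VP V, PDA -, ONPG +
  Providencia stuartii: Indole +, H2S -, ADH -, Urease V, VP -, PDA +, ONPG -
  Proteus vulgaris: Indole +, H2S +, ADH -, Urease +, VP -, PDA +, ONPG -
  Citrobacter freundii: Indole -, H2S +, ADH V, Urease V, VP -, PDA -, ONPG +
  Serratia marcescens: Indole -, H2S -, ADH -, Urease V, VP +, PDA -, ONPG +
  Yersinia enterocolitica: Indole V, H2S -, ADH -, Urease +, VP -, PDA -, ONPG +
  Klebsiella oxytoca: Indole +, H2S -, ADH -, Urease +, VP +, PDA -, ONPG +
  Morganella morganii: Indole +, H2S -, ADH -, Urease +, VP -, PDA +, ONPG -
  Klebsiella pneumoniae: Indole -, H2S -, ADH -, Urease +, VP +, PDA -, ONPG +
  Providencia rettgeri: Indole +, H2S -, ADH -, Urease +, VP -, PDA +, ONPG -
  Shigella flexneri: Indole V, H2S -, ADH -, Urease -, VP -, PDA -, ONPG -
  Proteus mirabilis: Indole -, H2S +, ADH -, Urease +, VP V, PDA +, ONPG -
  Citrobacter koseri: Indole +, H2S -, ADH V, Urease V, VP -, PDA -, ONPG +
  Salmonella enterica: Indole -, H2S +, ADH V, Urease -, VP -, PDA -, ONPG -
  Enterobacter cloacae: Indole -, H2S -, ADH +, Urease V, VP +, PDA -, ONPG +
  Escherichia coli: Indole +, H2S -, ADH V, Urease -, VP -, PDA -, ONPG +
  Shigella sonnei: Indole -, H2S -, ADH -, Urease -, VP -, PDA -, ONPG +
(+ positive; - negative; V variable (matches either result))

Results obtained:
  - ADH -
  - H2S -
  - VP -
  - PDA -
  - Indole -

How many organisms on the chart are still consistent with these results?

4

VP -: excludes Serratia marcescens, Klebsiella oxytoca, Klebsiella pneumoniae, Enterobacter cloacae — 13 left.
Indole -: excludes 6 organisms — 7 left.
PDA -: excludes Proteus mirabilis — 6 left.
ADH -: all 6 remaining candidates are consistent.
H2S -: excludes Citrobacter freundii, Salmonella enterica — 4 left.
Still consistent: Hafnia alvei, Shigella flexneri, Shigella sonnei, Yersinia enterocolitica.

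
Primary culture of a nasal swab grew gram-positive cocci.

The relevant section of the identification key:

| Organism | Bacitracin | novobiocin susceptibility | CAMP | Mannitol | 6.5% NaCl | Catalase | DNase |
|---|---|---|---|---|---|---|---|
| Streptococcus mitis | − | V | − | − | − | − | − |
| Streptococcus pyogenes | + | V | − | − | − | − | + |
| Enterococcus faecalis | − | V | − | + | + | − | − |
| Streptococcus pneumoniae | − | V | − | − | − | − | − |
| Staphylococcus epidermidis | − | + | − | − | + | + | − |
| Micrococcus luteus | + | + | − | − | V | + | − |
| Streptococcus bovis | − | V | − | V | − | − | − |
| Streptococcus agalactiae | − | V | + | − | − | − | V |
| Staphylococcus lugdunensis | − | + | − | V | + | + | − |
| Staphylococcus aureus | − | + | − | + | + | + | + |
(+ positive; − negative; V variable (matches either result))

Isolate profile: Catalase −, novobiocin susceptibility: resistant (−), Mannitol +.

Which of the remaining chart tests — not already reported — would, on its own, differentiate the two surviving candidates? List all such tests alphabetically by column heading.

6.5% NaCl

Mannitol +: excludes 6 organisms — 4 left.
novobiocin susceptibility −: excludes Staphylococcus lugdunensis, Staphylococcus aureus — 2 left.
Catalase −: all 2 remaining candidates are consistent.
Two candidates remain: Enterococcus faecalis and Streptococcus bovis.
  Bacitracin: − vs − — same for both, does not separate.
  CAMP: − vs − — same for both, does not separate.
  6.5% NaCl: Enterococcus faecalis +, Streptococcus bovis − — discriminates.
  DNase: − vs − — same for both, does not separate.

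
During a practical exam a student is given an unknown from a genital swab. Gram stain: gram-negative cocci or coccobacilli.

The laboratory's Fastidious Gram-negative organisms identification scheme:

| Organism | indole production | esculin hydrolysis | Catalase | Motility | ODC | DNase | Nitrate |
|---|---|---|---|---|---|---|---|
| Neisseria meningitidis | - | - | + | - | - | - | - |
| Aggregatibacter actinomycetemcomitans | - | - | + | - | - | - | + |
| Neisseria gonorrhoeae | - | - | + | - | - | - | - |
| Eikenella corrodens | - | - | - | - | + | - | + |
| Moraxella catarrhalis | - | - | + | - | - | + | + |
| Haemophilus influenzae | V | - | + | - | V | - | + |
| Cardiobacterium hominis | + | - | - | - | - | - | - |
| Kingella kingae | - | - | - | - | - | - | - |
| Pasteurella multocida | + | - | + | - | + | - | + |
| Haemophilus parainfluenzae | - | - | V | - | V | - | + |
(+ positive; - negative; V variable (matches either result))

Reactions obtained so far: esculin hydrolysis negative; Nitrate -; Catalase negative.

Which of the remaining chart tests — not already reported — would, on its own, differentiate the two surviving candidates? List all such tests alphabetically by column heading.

esculin hydrolysis -: all 10 remaining candidates are consistent.
Catalase -: excludes 6 organisms — 4 left.
Nitrate -: excludes Eikenella corrodens, Haemophilus parainfluenzae — 2 left.
Two candidates remain: Cardiobacterium hominis and Kingella kingae.
  indole production: Cardiobacterium hominis +, Kingella kingae - — discriminates.
  Motility: - vs - — same for both, does not separate.
  ODC: - vs - — same for both, does not separate.
  DNase: - vs - — same for both, does not separate.

indole production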